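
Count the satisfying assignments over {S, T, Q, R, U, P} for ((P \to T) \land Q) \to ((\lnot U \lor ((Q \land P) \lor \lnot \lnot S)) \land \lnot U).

Initial set: {(((P \to T) \land Q) \to ((\lnot U \lor ((Q \land P) \lor \lnot \lnot S)) \land \lnot U))}.
(((P \to T) \land Q) \to ((\lnot U \lor ((Q \land P) \lor \lnot \lnot S)) \land \lnot U)): β-rule — branch into \lnot ((P \to T) \land Q)  //  ((\lnot U \lor ((Q \land P) \lor \lnot \lnot S)) \land \lnot U).
  branch 1 (add \lnot ((P \to T) \land Q)):
    \lnot ((P \to T) \land Q): β-rule — branch into \lnot (P \to T)  //  \lnot Q.
      branch 1.1 (add \lnot (P \to T)):
        \lnot (P \to T): α-rule — add P, \lnot T.
        ○ open, literals {P=true, T=false}.
      branch 1.2 (add \lnot Q):
        ○ open, literals {Q=false}.
  branch 2 (add ((\lnot U \lor ((Q \land P) \lor \lnot \lnot S)) \land \lnot U)):
    ((\lnot U \lor ((Q \land P) \lor \lnot \lnot S)) \land \lnot U): α-rule — add (\lnot U \lor ((Q \land P) \lor \lnot \lnot S)), \lnot U.
    (\lnot U \lor ((Q \land P) \lor \lnot \lnot S)): β-rule — branch into \lnot U  //  ((Q \land P) \lor \lnot \lnot S).
      branch 2.1 (add \lnot U):
        ○ open, literals {U=false}.
      branch 2.2 (add ((Q \land P) \lor \lnot \lnot S)):
        ((Q \land P) \lor \lnot \lnot S): β-rule — branch into (Q \land P)  //  \lnot \lnot S.
          branch 2.2.1 (add (Q \land P)):
            (Q \land P): α-rule — add Q, P.
            ○ open, literals {P=true, Q=true, U=false}.
          branch 2.2.2 (add \lnot \lnot S):
            \lnot \lnot S: drop double negation, giving S.
            ○ open, literals {S=true, U=false}.
0 branches closed, 5 open.
Each open branch fixes some atoms; the unmentioned ones are free. Counting distinct full assignments: branch {P=true, T=false} (S, Q, R, U) contributes 16 new; branch {Q=false} (S, T, R, U, P) contributes 24 new; branch {U=false} (S, T, Q, R, P) contributes 12 new; branch {P=true, Q=true, U=false} (S, T, R) contributes 0 new; branch {S=true, U=false} (T, Q, R, P) contributes 0 new. Total: 52.

52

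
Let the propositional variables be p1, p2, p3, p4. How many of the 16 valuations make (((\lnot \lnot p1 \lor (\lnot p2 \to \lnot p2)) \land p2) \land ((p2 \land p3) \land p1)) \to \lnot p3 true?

14

Initial set: {((((\lnot \lnot p1 \lor (\lnot p2 \to \lnot p2)) \land p2) \land ((p2 \land p3) \land p1)) \to \lnot p3)}.
((((\lnot \lnot p1 \lor (\lnot p2 \to \lnot p2)) \land p2) \land ((p2 \land p3) \land p1)) \to \lnot p3): β-rule — branch into \lnot (((\lnot \lnot p1 \lor (\lnot p2 \to \lnot p2)) \land p2) \land ((p2 \land p3) \land p1))  //  \lnot p3.
  branch 1 (add \lnot (((\lnot \lnot p1 \lor (\lnot p2 \to \lnot p2)) \land p2) \land ((p2 \land p3) \land p1))):
    \lnot (((\lnot \lnot p1 \lor (\lnot p2 \to \lnot p2)) \land p2) \land ((p2 \land p3) \land p1)): β-rule — branch into \lnot ((\lnot \lnot p1 \lor (\lnot p2 \to \lnot p2)) \land p2)  //  \lnot ((p2 \land p3) \land p1).
      branch 1.1 (add \lnot ((\lnot \lnot p1 \lor (\lnot p2 \to \lnot p2)) \land p2)):
        \lnot ((\lnot \lnot p1 \lor (\lnot p2 \to \lnot p2)) \land p2): β-rule — branch into \lnot (\lnot \lnot p1 \lor (\lnot p2 \to \lnot p2))  //  \lnot p2.
          branch 1.1.1 (add \lnot (\lnot \lnot p1 \lor (\lnot p2 \to \lnot p2))):
            \lnot (\lnot \lnot p1 \lor (\lnot p2 \to \lnot p2)): α-rule — add \lnot \lnot \lnot p1, \lnot (\lnot p2 \to \lnot p2).
            \lnot \lnot \lnot p1: drop double negation, giving \lnot p1.
            \lnot (\lnot p2 \to \lnot p2): α-rule — add \lnot p2, \lnot \lnot p2.
            × closes — contains both p2 and \lnot p2.
          branch 1.1.2 (add \lnot p2):
            ○ open, literals {p2=0}.
      branch 1.2 (add \lnot ((p2 \land p3) \land p1)):
        \lnot ((p2 \land p3) \land p1): β-rule — branch into \lnot (p2 \land p3)  //  \lnot p1.
          branch 1.2.1 (add \lnot (p2 \land p3)):
            \lnot (p2 \land p3): β-rule — branch into \lnot p2  //  \lnot p3.
              branch 1.2.1.1 (add \lnot p2):
                ○ open, literals {p2=0}.
              branch 1.2.1.2 (add \lnot p3):
                ○ open, literals {p3=0}.
          branch 1.2.2 (add \lnot p1):
            ○ open, literals {p1=0}.
  branch 2 (add \lnot p3):
    ○ open, literals {p3=0}.
1 branch closed, 5 open.
Each open branch fixes some atoms; the unmentioned ones are free. Counting distinct full assignments: branch {p2=0} (p1, p3, p4) contributes 8 new; branch {p2=0} (p1, p3, p4) contributes 0 new; branch {p3=0} (p1, p2, p4) contributes 4 new; branch {p1=0} (p2, p3, p4) contributes 2 new; branch {p3=0} (p1, p2, p4) contributes 0 new. Total: 14.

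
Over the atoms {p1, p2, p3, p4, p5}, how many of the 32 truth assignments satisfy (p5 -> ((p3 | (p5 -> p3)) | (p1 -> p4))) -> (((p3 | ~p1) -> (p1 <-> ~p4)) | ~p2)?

Initial set: {T ((p5 -> ((p3 | (p5 -> p3)) | (p1 -> p4))) -> (((p3 | ~p1) -> (p1 <-> ~p4)) | ~p2))}.
T ((p5 -> ((p3 | (p5 -> p3)) | (p1 -> p4))) -> (((p3 | ~p1) -> (p1 <-> ~p4)) | ~p2)): β-rule — branch into F (p5 -> ((p3 | (p5 -> p3)) | (p1 -> p4)))  //  T (((p3 | ~p1) -> (p1 <-> ~p4)) | ~p2).
  branch 1 (add F (p5 -> ((p3 | (p5 -> p3)) | (p1 -> p4)))):
    F (p5 -> ((p3 | (p5 -> p3)) | (p1 -> p4))): α-rule — add T p5, F ((p3 | (p5 -> p3)) | (p1 -> p4)).
    F ((p3 | (p5 -> p3)) | (p1 -> p4)): α-rule — add F (p3 | (p5 -> p3)), F (p1 -> p4).
    F (p3 | (p5 -> p3)): α-rule — add F p3, F (p5 -> p3).
    F (p1 -> p4): α-rule — add T p1, F p4.
    F (p5 -> p3): α-rule — add T p5, F p3.
    ○ open, literals {p1=true, p3=false, p4=false, p5=true}.
  branch 2 (add T (((p3 | ~p1) -> (p1 <-> ~p4)) | ~p2)):
    T (((p3 | ~p1) -> (p1 <-> ~p4)) | ~p2): β-rule — branch into T ((p3 | ~p1) -> (p1 <-> ~p4))  //  T ~p2.
      branch 2.1 (add T ((p3 | ~p1) -> (p1 <-> ~p4))):
        T ((p3 | ~p1) -> (p1 <-> ~p4)): β-rule — branch into F (p3 | ~p1)  //  T (p1 <-> ~p4).
          branch 2.1.1 (add F (p3 | ~p1)):
            F (p3 | ~p1): α-rule — add F p3, F ~p1.
            ○ open, literals {p1=true, p3=false}.
          branch 2.1.2 (add T (p1 <-> ~p4)):
            T (p1 <-> ~p4): β-rule — branch into T p1, T ~p4  //  F p1, F ~p4.
              branch 2.1.2.1 (add T p1, T ~p4):
                ○ open, literals {p1=true, p4=false}.
              branch 2.1.2.2 (add F p1, F ~p4):
                ○ open, literals {p1=false, p4=true}.
      branch 2.2 (add T ~p2):
        ○ open, literals {p2=false}.
0 branches closed, 5 open.
Each open branch fixes some atoms; the unmentioned ones are free. Counting distinct full assignments: branch {p1=true, p3=false, p4=false, p5=true} (p2) contributes 2 new; branch {p1=true, p3=false} (p2, p4, p5) contributes 6 new; branch {p1=true, p4=false} (p2, p3, p5) contributes 4 new; branch {p1=false, p4=true} (p2, p3, p5) contributes 8 new; branch {p2=false} (p1, p3, p4, p5) contributes 6 new. Total: 26.

26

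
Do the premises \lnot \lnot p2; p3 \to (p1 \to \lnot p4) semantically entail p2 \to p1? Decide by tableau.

Initial set: {\lnot \lnot p2; (p3 \to (p1 \to \lnot p4)); \lnot (p2 \to p1)}.
\lnot \lnot p2: drop double negation, giving p2.
\lnot (p2 \to p1): α-rule — add p2, \lnot p1.
(p3 \to (p1 \to \lnot p4)): β-rule — branch into \lnot p3  //  (p1 \to \lnot p4).
  branch 1 (add \lnot p3):
    ○ open, literals {p1=F, p2=T, p3=F}.
  branch 2 (add (p1 \to \lnot p4)):
    (p1 \to \lnot p4): β-rule — branch into \lnot p1  //  \lnot p4.
      branch 2.1 (add \lnot p1):
        ○ open, literals {p1=F, p2=T}.
      branch 2.2 (add \lnot p4):
        ○ open, literals {p1=F, p2=T, p4=F}.
0 branches closed, 3 open.
An open branch gives a countermodel: p1=F, p2=T, p3=F (unmentioned atoms arbitrary); the premises hold there but the conclusion fails.

No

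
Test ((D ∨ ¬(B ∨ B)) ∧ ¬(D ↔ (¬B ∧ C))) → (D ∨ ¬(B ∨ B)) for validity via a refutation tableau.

Valid

Assume the negation and expand:
Initial set: {¬(((D ∨ ¬(B ∨ B)) ∧ ¬(D ↔ (¬B ∧ C))) → (D ∨ ¬(B ∨ B)))}.
¬(((D ∨ ¬(B ∨ B)) ∧ ¬(D ↔ (¬B ∧ C))) → (D ∨ ¬(B ∨ B))): α-rule — add ((D ∨ ¬(B ∨ B)) ∧ ¬(D ↔ (¬B ∧ C))), ¬(D ∨ ¬(B ∨ B)).
((D ∨ ¬(B ∨ B)) ∧ ¬(D ↔ (¬B ∧ C))): α-rule — add (D ∨ ¬(B ∨ B)), ¬(D ↔ (¬B ∧ C)).
¬(D ∨ ¬(B ∨ B)): α-rule — add ¬D, ¬¬(B ∨ B).
(D ∨ ¬(B ∨ B)): β-rule — branch into D  //  ¬(B ∨ B).
  branch 1 (add D):
    × closes — contains both D and ¬D.
  branch 2 (add ¬(B ∨ B)):
    ¬(B ∨ B): α-rule — add ¬B, ¬B.
    ¬(D ↔ (¬B ∧ C)): β-rule — branch into D, ¬(¬B ∧ C)  //  ¬D, (¬B ∧ C).
      branch 2.1 (add D, ¬(¬B ∧ C)):
        × closes — contains both D and ¬D.
      branch 2.2 (add ¬D, (¬B ∧ C)):
        (¬B ∧ C): α-rule — add ¬B, C.
        ¬¬(B ∨ B): β-rule — branch into B  //  B.
          branch 2.2.1 (add B):
            × closes — contains both B and ¬B.
          branch 2.2.2 (add B):
            × closes — contains both B and ¬B.
All 4 branches close.
Every branch closed, so the negation is unsatisfiable and the formula is valid.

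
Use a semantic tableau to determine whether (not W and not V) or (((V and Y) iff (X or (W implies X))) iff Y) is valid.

Assume the negation and expand:
Initial set: {not ((not W and not V) or (((V and Y) iff (X or (W implies X))) iff Y))}.
not ((not W and not V) or (((V and Y) iff (X or (W implies X))) iff Y)): α-rule — add not (not W and not V), not (((V and Y) iff (X or (W implies X))) iff Y).
not (not W and not V): β-rule — branch into not not W  //  not not V.
  branch 1 (add not not W):
    not (((V and Y) iff (X or (W implies X))) iff Y): β-rule — branch into ((V and Y) iff (X or (W implies X))), not Y  //  not ((V and Y) iff (X or (W implies X))), Y.
      branch 1.1 (add ((V and Y) iff (X or (W implies X))), not Y):
        ((V and Y) iff (X or (W implies X))): β-rule — branch into (V and Y), (X or (W implies X))  //  not (V and Y), not (X or (W implies X)).
          branch 1.1.1 (add (V and Y), (X or (W implies X))):
            (V and Y): α-rule — add V, Y.
            × closes — contains both Y and not Y.
          branch 1.1.2 (add not (V and Y), not (X or (W implies X))):
            not (X or (W implies X)): α-rule — add not X, not (W implies X).
            not (W implies X): α-rule — add W, not X.
            not (V and Y): β-rule — branch into not V  //  not Y.
              branch 1.1.2.1 (add not V):
                ○ open, literals {V=0, W=1, X=0, Y=0}.
              branch 1.1.2.2 (add not Y):
                ○ open, literals {W=1, X=0, Y=0}.
      branch 1.2 (add not ((V and Y) iff (X or (W implies X))), Y):
        not ((V and Y) iff (X or (W implies X))): β-rule — branch into (V and Y), not (X or (W implies X))  //  not (V and Y), (X or (W implies X)).
          branch 1.2.1 (add (V and Y), not (X or (W implies X))):
            (V and Y): α-rule — add V, Y.
            not (X or (W implies X)): α-rule — add not X, not (W implies X).
            not (W implies X): α-rule — add W, not X.
            ○ open, literals {V=1, W=1, X=0, Y=1}.
          branch 1.2.2 (add not (V and Y), (X or (W implies X))):
            not (V and Y): β-rule — branch into not V  //  not Y.
              branch 1.2.2.1 (add not V):
                (X or (W implies X)): β-rule — branch into X  //  (W implies X).
                  branch 1.2.2.1.1 (add X):
                    ○ open, literals {V=0, W=1, X=1, Y=1}.
                  branch 1.2.2.1.2 (add (W implies X)):
                    (W implies X): β-rule — branch into not W  //  X.
                      branch 1.2.2.1.2.1 (add not W):
                        × closes — contains both W and not W.
                      branch 1.2.2.1.2.2 (add X):
                        ○ open, literals {V=0, W=1, X=1, Y=1}.
              branch 1.2.2.2 (add not Y):
                × closes — contains both Y and not Y.
  branch 2 (add not not V):
    not (((V and Y) iff (X or (W implies X))) iff Y): β-rule — branch into ((V and Y) iff (X or (W implies X))), not Y  //  not ((V and Y) iff (X or (W implies X))), Y.
      branch 2.1 (add ((V and Y) iff (X or (W implies X))), not Y):
        ((V and Y) iff (X or (W implies X))): β-rule — branch into (V and Y), (X or (W implies X))  //  not (V and Y), not (X or (W implies X)).
          branch 2.1.1 (add (V and Y), (X or (W implies X))):
            (V and Y): α-rule — add V, Y.
            × closes — contains both Y and not Y.
          branch 2.1.2 (add not (V and Y), not (X or (W implies X))):
            not (X or (W implies X)): α-rule — add not X, not (W implies X).
            not (W implies X): α-rule — add W, not X.
            not (V and Y): β-rule — branch into not V  //  not Y.
              branch 2.1.2.1 (add not V):
                × closes — contains both V and not V.
              branch 2.1.2.2 (add not Y):
                ○ open, literals {V=1, W=1, X=0, Y=0}.
      branch 2.2 (add not ((V and Y) iff (X or (W implies X))), Y):
        not ((V and Y) iff (X or (W implies X))): β-rule — branch into (V and Y), not (X or (W implies X))  //  not (V and Y), (X or (W implies X)).
          branch 2.2.1 (add (V and Y), not (X or (W implies X))):
            (V and Y): α-rule — add V, Y.
            not (X or (W implies X)): α-rule — add not X, not (W implies X).
            not (W implies X): α-rule — add W, not X.
            ○ open, literals {V=1, W=1, X=0, Y=1}.
          branch 2.2.2 (add not (V and Y), (X or (W implies X))):
            not (V and Y): β-rule — branch into not V  //  not Y.
              branch 2.2.2.1 (add not V):
                × closes — contains both V and not V.
              branch 2.2.2.2 (add not Y):
                × closes — contains both Y and not Y.
7 branches closed, 7 open.
An open branch gives a countermodel: V=0, W=1, X=0, Y=0 (unmentioned atoms arbitrary); under it the original formula is false.

Not valid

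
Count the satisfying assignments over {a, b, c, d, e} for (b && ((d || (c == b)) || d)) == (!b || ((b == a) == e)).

8

Initial set: {T ((b && ((d || (c == b)) || d)) == (!b || ((b == a) == e)))}.
T ((b && ((d || (c == b)) || d)) == (!b || ((b == a) == e))): β-rule — branch into T (b && ((d || (c == b)) || d)), T (!b || ((b == a) == e))  //  F (b && ((d || (c == b)) || d)), F (!b || ((b == a) == e)).
  branch 1 (add T (b && ((d || (c == b)) || d)), T (!b || ((b == a) == e))):
    T (b && ((d || (c == b)) || d)): α-rule — add T b, T ((d || (c == b)) || d).
    T (!b || ((b == a) == e)): β-rule — branch into T !b  //  T ((b == a) == e).
      branch 1.1 (add T !b):
        × closes — contains both b and !b.
      branch 1.2 (add T ((b == a) == e)):
        T ((d || (c == b)) || d): β-rule — branch into T (d || (c == b))  //  T d.
          branch 1.2.1 (add T (d || (c == b))):
            T ((b == a) == e): β-rule — branch into T (b == a), T e  //  F (b == a), F e.
              branch 1.2.1.1 (add T (b == a), T e):
                T (d || (c == b)): β-rule — branch into T d  //  T (c == b).
                  branch 1.2.1.1.1 (add T d):
                    T (b == a): β-rule — branch into T b, T a  //  F b, F a.
                      branch 1.2.1.1.1.1 (add T b, T a):
                        ○ open, literals {a=1, b=1, d=1, e=1}.
                      branch 1.2.1.1.1.2 (add F b, F a):
                        × closes — contains both b and !b.
                  branch 1.2.1.1.2 (add T (c == b)):
                    T (b == a): β-rule — branch into T b, T a  //  F b, F a.
                      branch 1.2.1.1.2.1 (add T b, T a):
                        T (c == b): β-rule — branch into T c, T b  //  F c, F b.
                          branch 1.2.1.1.2.1.1 (add T c, T b):
                            ○ open, literals {a=1, b=1, c=1, e=1}.
                          branch 1.2.1.1.2.1.2 (add F c, F b):
                            × closes — contains both b and !b.
                      branch 1.2.1.1.2.2 (add F b, F a):
                        × closes — contains both b and !b.
              branch 1.2.1.2 (add F (b == a), F e):
                T (d || (c == b)): β-rule — branch into T d  //  T (c == b).
                  branch 1.2.1.2.1 (add T d):
                    F (b == a): β-rule — branch into T b, F a  //  F b, T a.
                      branch 1.2.1.2.1.1 (add T b, F a):
                        ○ open, literals {a=0, b=1, d=1, e=0}.
                      branch 1.2.1.2.1.2 (add F b, T a):
                        × closes — contains both b and !b.
                  branch 1.2.1.2.2 (add T (c == b)):
                    F (b == a): β-rule — branch into T b, F a  //  F b, T a.
                      branch 1.2.1.2.2.1 (add T b, F a):
                        T (c == b): β-rule — branch into T c, T b  //  F c, F b.
                          branch 1.2.1.2.2.1.1 (add T c, T b):
                            ○ open, literals {a=0, b=1, c=1, e=0}.
                          branch 1.2.1.2.2.1.2 (add F c, F b):
                            × closes — contains both b and !b.
                      branch 1.2.1.2.2.2 (add F b, T a):
                        × closes — contains both b and !b.
          branch 1.2.2 (add T d):
            T ((b == a) == e): β-rule — branch into T (b == a), T e  //  F (b == a), F e.
              branch 1.2.2.1 (add T (b == a), T e):
                T (b == a): β-rule — branch into T b, T a  //  F b, F a.
                  branch 1.2.2.1.1 (add T b, T a):
                    ○ open, literals {a=1, b=1, d=1, e=1}.
                  branch 1.2.2.1.2 (add F b, F a):
                    × closes — contains both b and !b.
              branch 1.2.2.2 (add F (b == a), F e):
                F (b == a): β-rule — branch into T b, F a  //  F b, T a.
                  branch 1.2.2.2.1 (add T b, F a):
                    ○ open, literals {a=0, b=1, d=1, e=0}.
                  branch 1.2.2.2.2 (add F b, T a):
                    × closes — contains both b and !b.
  branch 2 (add F (b && ((d || (c == b)) || d)), F (!b || ((b == a) == e))):
    F (!b || ((b == a) == e)): α-rule — add F !b, F ((b == a) == e).
    F (b && ((d || (c == b)) || d)): β-rule — branch into F b  //  F ((d || (c == b)) || d).
      branch 2.1 (add F b):
        × closes — contains both b and !b.
      branch 2.2 (add F ((d || (c == b)) || d)):
        F ((d || (c == b)) || d): α-rule — add F (d || (c == b)), F d.
        F (d || (c == b)): α-rule — add F d, F (c == b).
        F ((b == a) == e): β-rule — branch into T (b == a), F e  //  F (b == a), T e.
          branch 2.2.1 (add T (b == a), F e):
            F (c == b): β-rule — branch into T c, F b  //  F c, T b.
              branch 2.2.1.1 (add T c, F b):
                × closes — contains both b and !b.
              branch 2.2.1.2 (add F c, T b):
                T (b == a): β-rule — branch into T b, T a  //  F b, F a.
                  branch 2.2.1.2.1 (add T b, T a):
                    ○ open, literals {a=1, b=1, c=0, d=0, e=0}.
                  branch 2.2.1.2.2 (add F b, F a):
                    × closes — contains both b and !b.
          branch 2.2.2 (add F (b == a), T e):
            F (c == b): β-rule — branch into T c, F b  //  F c, T b.
              branch 2.2.2.1 (add T c, F b):
                × closes — contains both b and !b.
              branch 2.2.2.2 (add F c, T b):
                F (b == a): β-rule — branch into T b, F a  //  F b, T a.
                  branch 2.2.2.2.1 (add T b, F a):
                    ○ open, literals {a=0, b=1, c=0, d=0, e=1}.
                  branch 2.2.2.2.2 (add F b, T a):
                    × closes — contains both b and !b.
14 branches closed, 8 open.
Each open branch fixes some atoms; the unmentioned ones are free. Counting distinct full assignments: branch {a=1, b=1, d=1, e=1} (c) contributes 2 new; branch {a=1, b=1, c=1, e=1} (d) contributes 1 new; branch {a=0, b=1, d=1, e=0} (c) contributes 2 new; branch {a=0, b=1, c=1, e=0} (d) contributes 1 new; branch {a=1, b=1, d=1, e=1} (c) contributes 0 new; branch {a=0, b=1, d=1, e=0} (c) contributes 0 new; branch {a=1, b=1, c=0, d=0, e=0} (none free) contributes 1 new; branch {a=0, b=1, c=0, d=0, e=1} (none free) contributes 1 new. Total: 8.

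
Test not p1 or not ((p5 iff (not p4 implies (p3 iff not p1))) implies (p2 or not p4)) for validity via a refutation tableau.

Assume the negation and expand:
Initial set: {not (not p1 or not ((p5 iff (not p4 implies (p3 iff not p1))) implies (p2 or not p4)))}.
not (not p1 or not ((p5 iff (not p4 implies (p3 iff not p1))) implies (p2 or not p4))): α-rule — add not not p1, not not ((p5 iff (not p4 implies (p3 iff not p1))) implies (p2 or not p4)).
not not ((p5 iff (not p4 implies (p3 iff not p1))) implies (p2 or not p4)): β-rule — branch into not (p5 iff (not p4 implies (p3 iff not p1)))  //  (p2 or not p4).
  branch 1 (add not (p5 iff (not p4 implies (p3 iff not p1)))):
    not (p5 iff (not p4 implies (p3 iff not p1))): β-rule — branch into p5, not (not p4 implies (p3 iff not p1))  //  not p5, (not p4 implies (p3 iff not p1)).
      branch 1.1 (add p5, not (not p4 implies (p3 iff not p1))):
        not (not p4 implies (p3 iff not p1)): α-rule — add not p4, not (p3 iff not p1).
        not (p3 iff not p1): β-rule — branch into p3, not not p1  //  not p3, not p1.
          branch 1.1.1 (add p3, not not p1):
            ○ open, literals {p1=1, p3=1, p4=0, p5=1}.
          branch 1.1.2 (add not p3, not p1):
            × closes — contains both p1 and not p1.
      branch 1.2 (add not p5, (not p4 implies (p3 iff not p1))):
        (not p4 implies (p3 iff not p1)): β-rule — branch into not not p4  //  (p3 iff not p1).
          branch 1.2.1 (add not not p4):
            ○ open, literals {p1=1, p4=1, p5=0}.
          branch 1.2.2 (add (p3 iff not p1)):
            (p3 iff not p1): β-rule — branch into p3, not p1  //  not p3, not not p1.
              branch 1.2.2.1 (add p3, not p1):
                × closes — contains both p1 and not p1.
              branch 1.2.2.2 (add not p3, not not p1):
                ○ open, literals {p1=1, p3=0, p5=0}.
  branch 2 (add (p2 or not p4)):
    (p2 or not p4): β-rule — branch into p2  //  not p4.
      branch 2.1 (add p2):
        ○ open, literals {p1=1, p2=1}.
      branch 2.2 (add not p4):
        ○ open, literals {p1=1, p4=0}.
2 branches closed, 5 open.
An open branch gives a countermodel: p1=1, p3=1, p4=0, p5=1 (unmentioned atoms arbitrary); under it the original formula is false.

Not valid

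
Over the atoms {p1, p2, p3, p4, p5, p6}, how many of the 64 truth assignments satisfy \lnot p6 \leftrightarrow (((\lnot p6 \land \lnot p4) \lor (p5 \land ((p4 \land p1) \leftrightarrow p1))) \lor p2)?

Initial set: {(\lnot p6 \leftrightarrow (((\lnot p6 \land \lnot p4) \lor (p5 \land ((p4 \land p1) \leftrightarrow p1))) \lor p2))}.
(\lnot p6 \leftrightarrow (((\lnot p6 \land \lnot p4) \lor (p5 \land ((p4 \land p1) \leftrightarrow p1))) \lor p2)): β-rule — branch into \lnot p6, (((\lnot p6 \land \lnot p4) \lor (p5 \land ((p4 \land p1) \leftrightarrow p1))) \lor p2)  //  \lnot \lnot p6, \lnot (((\lnot p6 \land \lnot p4) \lor (p5 \land ((p4 \land p1) \leftrightarrow p1))) \lor p2).
  branch 1 (add \lnot p6, (((\lnot p6 \land \lnot p4) \lor (p5 \land ((p4 \land p1) \leftrightarrow p1))) \lor p2)):
    (((\lnot p6 \land \lnot p4) \lor (p5 \land ((p4 \land p1) \leftrightarrow p1))) \lor p2): β-rule — branch into ((\lnot p6 \land \lnot p4) \lor (p5 \land ((p4 \land p1) \leftrightarrow p1)))  //  p2.
      branch 1.1 (add ((\lnot p6 \land \lnot p4) \lor (p5 \land ((p4 \land p1) \leftrightarrow p1)))):
        ((\lnot p6 \land \lnot p4) \lor (p5 \land ((p4 \land p1) \leftrightarrow p1))): β-rule — branch into (\lnot p6 \land \lnot p4)  //  (p5 \land ((p4 \land p1) \leftrightarrow p1)).
          branch 1.1.1 (add (\lnot p6 \land \lnot p4)):
            (\lnot p6 \land \lnot p4): α-rule — add \lnot p6, \lnot p4.
            ○ open, literals {p4=false, p6=false}.
          branch 1.1.2 (add (p5 \land ((p4 \land p1) \leftrightarrow p1))):
            (p5 \land ((p4 \land p1) \leftrightarrow p1)): α-rule — add p5, ((p4 \land p1) \leftrightarrow p1).
            ((p4 \land p1) \leftrightarrow p1): β-rule — branch into (p4 \land p1), p1  //  \lnot (p4 \land p1), \lnot p1.
              branch 1.1.2.1 (add (p4 \land p1), p1):
                (p4 \land p1): α-rule — add p4, p1.
                ○ open, literals {p1=true, p4=true, p5=true, p6=false}.
              branch 1.1.2.2 (add \lnot (p4 \land p1), \lnot p1):
                \lnot (p4 \land p1): β-rule — branch into \lnot p4  //  \lnot p1.
                  branch 1.1.2.2.1 (add \lnot p4):
                    ○ open, literals {p1=false, p4=false, p5=true, p6=false}.
                  branch 1.1.2.2.2 (add \lnot p1):
                    ○ open, literals {p1=false, p5=true, p6=false}.
      branch 1.2 (add p2):
        ○ open, literals {p2=true, p6=false}.
  branch 2 (add \lnot \lnot p6, \lnot (((\lnot p6 \land \lnot p4) \lor (p5 \land ((p4 \land p1) \leftrightarrow p1))) \lor p2)):
    \lnot (((\lnot p6 \land \lnot p4) \lor (p5 \land ((p4 \land p1) \leftrightarrow p1))) \lor p2): α-rule — add \lnot ((\lnot p6 \land \lnot p4) \lor (p5 \land ((p4 \land p1) \leftrightarrow p1))), \lnot p2.
    \lnot ((\lnot p6 \land \lnot p4) \lor (p5 \land ((p4 \land p1) \leftrightarrow p1))): α-rule — add \lnot (\lnot p6 \land \lnot p4), \lnot (p5 \land ((p4 \land p1) \leftrightarrow p1)).
    \lnot (\lnot p6 \land \lnot p4): β-rule — branch into \lnot \lnot p6  //  \lnot \lnot p4.
      branch 2.1 (add \lnot \lnot p6):
        \lnot (p5 \land ((p4 \land p1) \leftrightarrow p1)): β-rule — branch into \lnot p5  //  \lnot ((p4 \land p1) \leftrightarrow p1).
          branch 2.1.1 (add \lnot p5):
            ○ open, literals {p2=false, p5=false, p6=true}.
          branch 2.1.2 (add \lnot ((p4 \land p1) \leftrightarrow p1)):
            \lnot ((p4 \land p1) \leftrightarrow p1): β-rule — branch into (p4 \land p1), \lnot p1  //  \lnot (p4 \land p1), p1.
              branch 2.1.2.1 (add (p4 \land p1), \lnot p1):
                (p4 \land p1): α-rule — add p4, p1.
                × closes — contains both p1 and \lnot p1.
              branch 2.1.2.2 (add \lnot (p4 \land p1), p1):
                \lnot (p4 \land p1): β-rule — branch into \lnot p4  //  \lnot p1.
                  branch 2.1.2.2.1 (add \lnot p4):
                    ○ open, literals {p1=true, p2=false, p4=false, p6=true}.
                  branch 2.1.2.2.2 (add \lnot p1):
                    × closes — contains both p1 and \lnot p1.
      branch 2.2 (add \lnot \lnot p4):
        \lnot (p5 \land ((p4 \land p1) \leftrightarrow p1)): β-rule — branch into \lnot p5  //  \lnot ((p4 \land p1) \leftrightarrow p1).
          branch 2.2.1 (add \lnot p5):
            ○ open, literals {p2=false, p4=true, p5=false, p6=true}.
          branch 2.2.2 (add \lnot ((p4 \land p1) \leftrightarrow p1)):
            \lnot ((p4 \land p1) \leftrightarrow p1): β-rule — branch into (p4 \land p1), \lnot p1  //  \lnot (p4 \land p1), p1.
              branch 2.2.2.1 (add (p4 \land p1), \lnot p1):
                (p4 \land p1): α-rule — add p4, p1.
                × closes — contains both p1 and \lnot p1.
              branch 2.2.2.2 (add \lnot (p4 \land p1), p1):
                \lnot (p4 \land p1): β-rule — branch into \lnot p4  //  \lnot p1.
                  branch 2.2.2.2.1 (add \lnot p4):
                    × closes — contains both p4 and \lnot p4.
                  branch 2.2.2.2.2 (add \lnot p1):
                    × closes — contains both p1 and \lnot p1.
5 branches closed, 8 open.
Each open branch fixes some atoms; the unmentioned ones are free. Counting distinct full assignments: branch {p4=false, p6=false} (p1, p2, p3, p5) contributes 16 new; branch {p1=true, p4=true, p5=true, p6=false} (p2, p3) contributes 4 new; branch {p1=false, p4=false, p5=true, p6=false} (p2, p3) contributes 0 new; branch {p1=false, p5=true, p6=false} (p2, p3, p4) contributes 4 new; branch {p2=true, p6=false} (p1, p3, p4, p5) contributes 4 new; branch {p2=false, p5=false, p6=true} (p1, p3, p4) contributes 8 new; branch {p1=true, p2=false, p4=false, p6=true} (p3, p5) contributes 2 new; branch {p2=false, p4=true, p5=false, p6=true} (p1, p3) contributes 0 new. Total: 38.

38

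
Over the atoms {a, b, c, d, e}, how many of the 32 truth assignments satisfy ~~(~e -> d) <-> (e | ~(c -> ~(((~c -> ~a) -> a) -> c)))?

Initial set: {(~~(~e -> d) <-> (e | ~(c -> ~(((~c -> ~a) -> a) -> c))))}.
(~~(~e -> d) <-> (e | ~(c -> ~(((~c -> ~a) -> a) -> c)))): β-rule — branch into ~~(~e -> d), (e | ~(c -> ~(((~c -> ~a) -> a) -> c)))  //  ~~~(~e -> d), ~(e | ~(c -> ~(((~c -> ~a) -> a) -> c))).
  branch 1 (add ~~(~e -> d), (e | ~(c -> ~(((~c -> ~a) -> a) -> c)))):
    ~~(~e -> d): drop double negation, giving (~e -> d).
    (e | ~(c -> ~(((~c -> ~a) -> a) -> c))): β-rule — branch into e  //  ~(c -> ~(((~c -> ~a) -> a) -> c)).
      branch 1.1 (add e):
        (~e -> d): β-rule — branch into ~~e  //  d.
          branch 1.1.1 (add ~~e):
            ○ open, literals {e=1}.
          branch 1.1.2 (add d):
            ○ open, literals {d=1, e=1}.
      branch 1.2 (add ~(c -> ~(((~c -> ~a) -> a) -> c))):
        ~(c -> ~(((~c -> ~a) -> a) -> c)): α-rule — add c, ~~(((~c -> ~a) -> a) -> c).
        (~e -> d): β-rule — branch into ~~e  //  d.
          branch 1.2.1 (add ~~e):
            ~~(((~c -> ~a) -> a) -> c): β-rule — branch into ~((~c -> ~a) -> a)  //  c.
              branch 1.2.1.1 (add ~((~c -> ~a) -> a)):
                ~((~c -> ~a) -> a): α-rule — add (~c -> ~a), ~a.
                (~c -> ~a): β-rule — branch into ~~c  //  ~a.
                  branch 1.2.1.1.1 (add ~~c):
                    ○ open, literals {a=0, c=1, e=1}.
                  branch 1.2.1.1.2 (add ~a):
                    ○ open, literals {a=0, c=1, e=1}.
              branch 1.2.1.2 (add c):
                ○ open, literals {c=1, e=1}.
          branch 1.2.2 (add d):
            ~~(((~c -> ~a) -> a) -> c): β-rule — branch into ~((~c -> ~a) -> a)  //  c.
              branch 1.2.2.1 (add ~((~c -> ~a) -> a)):
                ~((~c -> ~a) -> a): α-rule — add (~c -> ~a), ~a.
                (~c -> ~a): β-rule — branch into ~~c  //  ~a.
                  branch 1.2.2.1.1 (add ~~c):
                    ○ open, literals {a=0, c=1, d=1}.
                  branch 1.2.2.1.2 (add ~a):
                    ○ open, literals {a=0, c=1, d=1}.
              branch 1.2.2.2 (add c):
                ○ open, literals {c=1, d=1}.
  branch 2 (add ~~~(~e -> d), ~(e | ~(c -> ~(((~c -> ~a) -> a) -> c)))):
    ~~~(~e -> d): drop double negation, giving ~(~e -> d).
    ~(e | ~(c -> ~(((~c -> ~a) -> a) -> c))): α-rule — add ~e, ~~(c -> ~(((~c -> ~a) -> a) -> c)).
    ~(~e -> d): α-rule — add ~e, ~d.
    ~~(c -> ~(((~c -> ~a) -> a) -> c)): β-rule — branch into ~c  //  ~(((~c -> ~a) -> a) -> c).
      branch 2.1 (add ~c):
        ○ open, literals {c=0, d=0, e=0}.
      branch 2.2 (add ~(((~c -> ~a) -> a) -> c)):
        ~(((~c -> ~a) -> a) -> c): α-rule — add ((~c -> ~a) -> a), ~c.
        ((~c -> ~a) -> a): β-rule — branch into ~(~c -> ~a)  //  a.
          branch 2.2.1 (add ~(~c -> ~a)):
            ~(~c -> ~a): α-rule — add ~c, ~~a.
            ○ open, literals {a=1, c=0, d=0, e=0}.
          branch 2.2.2 (add a):
            ○ open, literals {a=1, c=0, d=0, e=0}.
0 branches closed, 11 open.
Each open branch fixes some atoms; the unmentioned ones are free. Counting distinct full assignments: branch {e=1} (a, b, c, d) contributes 16 new; branch {d=1, e=1} (a, b, c) contributes 0 new; branch {a=0, c=1, e=1} (b, d) contributes 0 new; branch {a=0, c=1, e=1} (b, d) contributes 0 new; branch {c=1, e=1} (a, b, d) contributes 0 new; branch {a=0, c=1, d=1} (b, e) contributes 2 new; branch {a=0, c=1, d=1} (b, e) contributes 0 new; branch {c=1, d=1} (a, b, e) contributes 2 new; branch {c=0, d=0, e=0} (a, b) contributes 4 new; branch {a=1, c=0, d=0, e=0} (b) contributes 0 new; branch {a=1, c=0, d=0, e=0} (b) contributes 0 new. Total: 24.

24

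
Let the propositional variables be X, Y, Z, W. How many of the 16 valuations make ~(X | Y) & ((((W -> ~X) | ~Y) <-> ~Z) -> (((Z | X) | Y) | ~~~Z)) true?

4

Initial set: {(~(X | Y) & ((((W -> ~X) | ~Y) <-> ~Z) -> (((Z | X) | Y) | ~~~Z)))}.
(~(X | Y) & ((((W -> ~X) | ~Y) <-> ~Z) -> (((Z | X) | Y) | ~~~Z))): α-rule — add ~(X | Y), ((((W -> ~X) | ~Y) <-> ~Z) -> (((Z | X) | Y) | ~~~Z)).
~(X | Y): α-rule — add ~X, ~Y.
((((W -> ~X) | ~Y) <-> ~Z) -> (((Z | X) | Y) | ~~~Z)): β-rule — branch into ~(((W -> ~X) | ~Y) <-> ~Z)  //  (((Z | X) | Y) | ~~~Z).
  branch 1 (add ~(((W -> ~X) | ~Y) <-> ~Z)):
    ~(((W -> ~X) | ~Y) <-> ~Z): β-rule — branch into ((W -> ~X) | ~Y), ~~Z  //  ~((W -> ~X) | ~Y), ~Z.
      branch 1.1 (add ((W -> ~X) | ~Y), ~~Z):
        ((W -> ~X) | ~Y): β-rule — branch into (W -> ~X)  //  ~Y.
          branch 1.1.1 (add (W -> ~X)):
            (W -> ~X): β-rule — branch into ~W  //  ~X.
              branch 1.1.1.1 (add ~W):
                ○ open, literals {W=false, X=false, Y=false, Z=true}.
              branch 1.1.1.2 (add ~X):
                ○ open, literals {X=false, Y=false, Z=true}.
          branch 1.1.2 (add ~Y):
            ○ open, literals {X=false, Y=false, Z=true}.
      branch 1.2 (add ~((W -> ~X) | ~Y), ~Z):
        ~((W -> ~X) | ~Y): α-rule — add ~(W -> ~X), ~~Y.
        × closes — contains both Y and ~Y.
  branch 2 (add (((Z | X) | Y) | ~~~Z)):
    (((Z | X) | Y) | ~~~Z): β-rule — branch into ((Z | X) | Y)  //  ~~~Z.
      branch 2.1 (add ((Z | X) | Y)):
        ((Z | X) | Y): β-rule — branch into (Z | X)  //  Y.
          branch 2.1.1 (add (Z | X)):
            (Z | X): β-rule — branch into Z  //  X.
              branch 2.1.1.1 (add Z):
                ○ open, literals {X=false, Y=false, Z=true}.
              branch 2.1.1.2 (add X):
                × closes — contains both X and ~X.
          branch 2.1.2 (add Y):
            × closes — contains both Y and ~Y.
      branch 2.2 (add ~~~Z):
        ~~~Z: drop double negation, giving ~Z.
        ○ open, literals {X=false, Y=false, Z=false}.
3 branches closed, 5 open.
Each open branch fixes some atoms; the unmentioned ones are free. Counting distinct full assignments: branch {W=false, X=false, Y=false, Z=true} (none free) contributes 1 new; branch {X=false, Y=false, Z=true} (W) contributes 1 new; branch {X=false, Y=false, Z=true} (W) contributes 0 new; branch {X=false, Y=false, Z=true} (W) contributes 0 new; branch {X=false, Y=false, Z=false} (W) contributes 2 new. Total: 4.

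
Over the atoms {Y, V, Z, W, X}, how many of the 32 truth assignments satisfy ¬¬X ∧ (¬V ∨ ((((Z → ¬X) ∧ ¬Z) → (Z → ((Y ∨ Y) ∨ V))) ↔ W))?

Initial set: {(¬¬X ∧ (¬V ∨ ((((Z → ¬X) ∧ ¬Z) → (Z → ((Y ∨ Y) ∨ V))) ↔ W)))}.
(¬¬X ∧ (¬V ∨ ((((Z → ¬X) ∧ ¬Z) → (Z → ((Y ∨ Y) ∨ V))) ↔ W))): α-rule — add ¬¬X, (¬V ∨ ((((Z → ¬X) ∧ ¬Z) → (Z → ((Y ∨ Y) ∨ V))) ↔ W)).
¬¬X: drop double negation, giving X.
(¬V ∨ ((((Z → ¬X) ∧ ¬Z) → (Z → ((Y ∨ Y) ∨ V))) ↔ W)): β-rule — branch into ¬V  //  ((((Z → ¬X) ∧ ¬Z) → (Z → ((Y ∨ Y) ∨ V))) ↔ W).
  branch 1 (add ¬V):
    ○ open, literals {V=F, X=T}.
  branch 2 (add ((((Z → ¬X) ∧ ¬Z) → (Z → ((Y ∨ Y) ∨ V))) ↔ W)):
    ((((Z → ¬X) ∧ ¬Z) → (Z → ((Y ∨ Y) ∨ V))) ↔ W): β-rule — branch into (((Z → ¬X) ∧ ¬Z) → (Z → ((Y ∨ Y) ∨ V))), W  //  ¬(((Z → ¬X) ∧ ¬Z) → (Z → ((Y ∨ Y) ∨ V))), ¬W.
      branch 2.1 (add (((Z → ¬X) ∧ ¬Z) → (Z → ((Y ∨ Y) ∨ V))), W):
        (((Z → ¬X) ∧ ¬Z) → (Z → ((Y ∨ Y) ∨ V))): β-rule — branch into ¬((Z → ¬X) ∧ ¬Z)  //  (Z → ((Y ∨ Y) ∨ V)).
          branch 2.1.1 (add ¬((Z → ¬X) ∧ ¬Z)):
            ¬((Z → ¬X) ∧ ¬Z): β-rule — branch into ¬(Z → ¬X)  //  ¬¬Z.
              branch 2.1.1.1 (add ¬(Z → ¬X)):
                ¬(Z → ¬X): α-rule — add Z, ¬¬X.
                ○ open, literals {W=T, X=T, Z=T}.
              branch 2.1.1.2 (add ¬¬Z):
                ○ open, literals {W=T, X=T, Z=T}.
          branch 2.1.2 (add (Z → ((Y ∨ Y) ∨ V))):
            (Z → ((Y ∨ Y) ∨ V)): β-rule — branch into ¬Z  //  ((Y ∨ Y) ∨ V).
              branch 2.1.2.1 (add ¬Z):
                ○ open, literals {W=T, X=T, Z=F}.
              branch 2.1.2.2 (add ((Y ∨ Y) ∨ V)):
                ((Y ∨ Y) ∨ V): β-rule — branch into (Y ∨ Y)  //  V.
                  branch 2.1.2.2.1 (add (Y ∨ Y)):
                    (Y ∨ Y): β-rule — branch into Y  //  Y.
                      branch 2.1.2.2.1.1 (add Y):
                        ○ open, literals {W=T, X=T, Y=T}.
                      branch 2.1.2.2.1.2 (add Y):
                        ○ open, literals {W=T, X=T, Y=T}.
                  branch 2.1.2.2.2 (add V):
                    ○ open, literals {V=T, W=T, X=T}.
      branch 2.2 (add ¬(((Z → ¬X) ∧ ¬Z) → (Z → ((Y ∨ Y) ∨ V))), ¬W):
        ¬(((Z → ¬X) ∧ ¬Z) → (Z → ((Y ∨ Y) ∨ V))): α-rule — add ((Z → ¬X) ∧ ¬Z), ¬(Z → ((Y ∨ Y) ∨ V)).
        ((Z → ¬X) ∧ ¬Z): α-rule — add (Z → ¬X), ¬Z.
        ¬(Z → ((Y ∨ Y) ∨ V)): α-rule — add Z, ¬((Y ∨ Y) ∨ V).
        × closes — contains both Z and ¬Z.
1 branch closed, 7 open.
Each open branch fixes some atoms; the unmentioned ones are free. Counting distinct full assignments: branch {V=F, X=T} (Y, Z, W) contributes 8 new; branch {W=T, X=T, Z=T} (Y, V) contributes 2 new; branch {W=T, X=T, Z=T} (Y, V) contributes 0 new; branch {W=T, X=T, Z=F} (Y, V) contributes 2 new; branch {W=T, X=T, Y=T} (V, Z) contributes 0 new; branch {W=T, X=T, Y=T} (V, Z) contributes 0 new; branch {V=T, W=T, X=T} (Y, Z) contributes 0 new. Total: 12.

12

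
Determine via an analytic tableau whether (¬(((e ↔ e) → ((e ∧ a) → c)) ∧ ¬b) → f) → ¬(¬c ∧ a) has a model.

Satisfiable

Initial set: {T ((¬(((e ↔ e) → ((e ∧ a) → c)) ∧ ¬b) → f) → ¬(¬c ∧ a))}.
T ((¬(((e ↔ e) → ((e ∧ a) → c)) ∧ ¬b) → f) → ¬(¬c ∧ a)): β-rule — branch into F (¬(((e ↔ e) → ((e ∧ a) → c)) ∧ ¬b) → f)  //  T ¬(¬c ∧ a).
  branch 1 (add F (¬(((e ↔ e) → ((e ∧ a) → c)) ∧ ¬b) → f)):
    F (¬(((e ↔ e) → ((e ∧ a) → c)) ∧ ¬b) → f): α-rule — add T ¬(((e ↔ e) → ((e ∧ a) → c)) ∧ ¬b), F f.
    T ¬(((e ↔ e) → ((e ∧ a) → c)) ∧ ¬b): β-rule — branch into F ((e ↔ e) → ((e ∧ a) → c))  //  F ¬b.
      branch 1.1 (add F ((e ↔ e) → ((e ∧ a) → c))):
        F ((e ↔ e) → ((e ∧ a) → c)): α-rule — add T (e ↔ e), F ((e ∧ a) → c).
        F ((e ∧ a) → c): α-rule — add T (e ∧ a), F c.
        T (e ∧ a): α-rule — add T e, T a.
        T (e ↔ e): β-rule — branch into T e, T e  //  F e, F e.
          branch 1.1.1 (add T e, T e):
            ○ open, literals {a=1, c=0, e=1, f=0}.
          branch 1.1.2 (add F e, F e):
            × closes — contains both e and ¬e.
      branch 1.2 (add F ¬b):
        ○ open, literals {b=1, f=0}.
  branch 2 (add T ¬(¬c ∧ a)):
    T ¬(¬c ∧ a): β-rule — branch into F ¬c  //  F a.
      branch 2.1 (add F ¬c):
        ○ open, literals {c=1}.
      branch 2.2 (add F a):
        ○ open, literals {a=0}.
1 branch closed, 4 open.
An open branch gives a satisfying assignment: a=1, c=0, e=1, f=0.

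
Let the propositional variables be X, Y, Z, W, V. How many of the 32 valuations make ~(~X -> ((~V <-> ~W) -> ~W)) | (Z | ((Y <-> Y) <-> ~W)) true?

Initial set: {(~(~X -> ((~V <-> ~W) -> ~W)) | (Z | ((Y <-> Y) <-> ~W)))}.
(~(~X -> ((~V <-> ~W) -> ~W)) | (Z | ((Y <-> Y) <-> ~W))): β-rule — branch into ~(~X -> ((~V <-> ~W) -> ~W))  //  (Z | ((Y <-> Y) <-> ~W)).
  branch 1 (add ~(~X -> ((~V <-> ~W) -> ~W))):
    ~(~X -> ((~V <-> ~W) -> ~W)): α-rule — add ~X, ~((~V <-> ~W) -> ~W).
    ~((~V <-> ~W) -> ~W): α-rule — add (~V <-> ~W), ~~W.
    (~V <-> ~W): β-rule — branch into ~V, ~W  //  ~~V, ~~W.
      branch 1.1 (add ~V, ~W):
        × closes — contains both W and ~W.
      branch 1.2 (add ~~V, ~~W):
        ○ open, literals {V=T, W=T, X=F}.
  branch 2 (add (Z | ((Y <-> Y) <-> ~W))):
    (Z | ((Y <-> Y) <-> ~W)): β-rule — branch into Z  //  ((Y <-> Y) <-> ~W).
      branch 2.1 (add Z):
        ○ open, literals {Z=T}.
      branch 2.2 (add ((Y <-> Y) <-> ~W)):
        ((Y <-> Y) <-> ~W): β-rule — branch into (Y <-> Y), ~W  //  ~(Y <-> Y), ~~W.
          branch 2.2.1 (add (Y <-> Y), ~W):
            (Y <-> Y): β-rule — branch into Y, Y  //  ~Y, ~Y.
              branch 2.2.1.1 (add Y, Y):
                ○ open, literals {W=F, Y=T}.
              branch 2.2.1.2 (add ~Y, ~Y):
                ○ open, literals {W=F, Y=F}.
          branch 2.2.2 (add ~(Y <-> Y), ~~W):
            ~(Y <-> Y): β-rule — branch into Y, ~Y  //  ~Y, Y.
              branch 2.2.2.1 (add Y, ~Y):
                × closes — contains both Y and ~Y.
              branch 2.2.2.2 (add ~Y, Y):
                × closes — contains both Y and ~Y.
3 branches closed, 4 open.
Each open branch fixes some atoms; the unmentioned ones are free. Counting distinct full assignments: branch {V=T, W=T, X=F} (Y, Z) contributes 4 new; branch {Z=T} (X, Y, W, V) contributes 14 new; branch {W=F, Y=T} (X, Z, V) contributes 4 new; branch {W=F, Y=F} (X, Z, V) contributes 4 new. Total: 26.

26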